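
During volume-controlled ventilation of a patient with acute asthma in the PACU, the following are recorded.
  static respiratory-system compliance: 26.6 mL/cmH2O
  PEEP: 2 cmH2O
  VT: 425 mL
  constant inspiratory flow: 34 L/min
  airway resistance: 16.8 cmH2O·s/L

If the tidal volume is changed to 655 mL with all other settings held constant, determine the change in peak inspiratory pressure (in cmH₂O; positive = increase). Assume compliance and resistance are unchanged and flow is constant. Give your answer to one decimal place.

PIP = Vt/C + R·V̇ + PEEP (constant-flow equation of motion).
Only the elastic term changes: ΔPIP = ΔVt / C = (655 − 425) / 26.6 = 8.647 cmH2O.

8.6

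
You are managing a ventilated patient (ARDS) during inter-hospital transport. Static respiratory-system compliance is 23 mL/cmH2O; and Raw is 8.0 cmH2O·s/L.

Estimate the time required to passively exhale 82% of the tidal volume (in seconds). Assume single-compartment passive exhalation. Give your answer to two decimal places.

τ = R × C = 8.0 × 23 mL/cmH2O = 8.0 × 0.023 L/cmH2O = 0.184 s.
Exhaled fraction f = 1 − e^(−t/τ) → t = −τ·ln(1 − f) = −0.184·ln(0.18) = 0.3155 s.

0.32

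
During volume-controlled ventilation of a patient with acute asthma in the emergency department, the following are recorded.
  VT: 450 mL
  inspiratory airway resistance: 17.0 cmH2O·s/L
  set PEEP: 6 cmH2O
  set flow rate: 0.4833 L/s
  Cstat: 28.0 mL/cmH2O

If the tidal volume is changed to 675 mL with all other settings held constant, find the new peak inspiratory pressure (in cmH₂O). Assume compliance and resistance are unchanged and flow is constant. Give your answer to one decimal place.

PIP = Vt/C + R·V̇ + PEEP (constant-flow equation of motion).
Only the elastic term changes: ΔPIP = ΔVt / C = (675 − 450) / 28.0 = 8.036 cmH2O.
Original PIP = 450/28.0 + 17.0×0.4833 + 6 = 30.288 cmH2O; new PIP = 30.288 + (8.036) = 38.324 cmH2O.

38.3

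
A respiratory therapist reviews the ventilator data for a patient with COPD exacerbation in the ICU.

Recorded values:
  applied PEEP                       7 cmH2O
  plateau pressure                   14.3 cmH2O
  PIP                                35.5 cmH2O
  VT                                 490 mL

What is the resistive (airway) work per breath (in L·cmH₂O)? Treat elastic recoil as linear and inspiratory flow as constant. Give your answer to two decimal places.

With constant inspiratory flow the resistive pressure is constant at PIP − Pplat = 35.5 − 14.3 = 21.2 cmH2O, so resistive work = 21.2 × 0.490 = 10.388 L·cmH2O.

10.39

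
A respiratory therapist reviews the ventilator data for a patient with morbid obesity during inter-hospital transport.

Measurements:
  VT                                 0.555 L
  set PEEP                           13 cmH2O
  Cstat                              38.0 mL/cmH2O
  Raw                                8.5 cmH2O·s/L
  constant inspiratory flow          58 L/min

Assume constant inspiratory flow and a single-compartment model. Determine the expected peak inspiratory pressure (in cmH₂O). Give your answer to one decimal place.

35.8

Flow: 58 L/min ÷ 60 = 0.9667 L/s.
Equation of motion (constant flow): PIP = Vt/C + R·V̇ + PEEP.
PIP = 555/38.0 + 8.5×0.9667 + 13 = 14.605 + 8.217 + 13 = 35.822 cmH2O.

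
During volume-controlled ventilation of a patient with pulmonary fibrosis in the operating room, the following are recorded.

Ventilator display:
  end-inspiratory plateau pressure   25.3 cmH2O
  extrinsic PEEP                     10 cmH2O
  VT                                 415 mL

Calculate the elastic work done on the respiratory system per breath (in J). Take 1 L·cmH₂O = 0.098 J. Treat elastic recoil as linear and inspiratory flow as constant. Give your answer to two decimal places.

Elastic work ≈ ½ × (Pplat − PEEP) × Vt = 0.5 × (25.3 − 10) × 0.415 L = 0.5 × 15.3 × 0.415 = 3.175 L·cmH2O.
× 0.098 J/(L·cmH2O) → 0.3112 J.

0.31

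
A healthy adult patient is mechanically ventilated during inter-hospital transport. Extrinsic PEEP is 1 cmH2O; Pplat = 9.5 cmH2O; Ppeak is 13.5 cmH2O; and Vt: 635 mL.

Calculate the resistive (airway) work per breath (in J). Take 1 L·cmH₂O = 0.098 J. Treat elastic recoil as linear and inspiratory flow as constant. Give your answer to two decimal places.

0.25

With constant inspiratory flow the resistive pressure is constant at PIP − Pplat = 13.5 − 9.5 = 4.0 cmH2O, so resistive work = 4.0 × 0.635 = 2.54 L·cmH2O.
× 0.098 J/(L·cmH2O) → 0.2489 J.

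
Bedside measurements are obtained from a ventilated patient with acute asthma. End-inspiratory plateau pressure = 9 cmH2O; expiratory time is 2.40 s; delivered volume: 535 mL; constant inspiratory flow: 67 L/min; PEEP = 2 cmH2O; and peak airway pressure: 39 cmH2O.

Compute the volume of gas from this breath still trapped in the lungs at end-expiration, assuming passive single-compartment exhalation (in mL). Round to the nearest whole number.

166

Flow: 67 L/min ÷ 60 = 1.1167 L/s.
R = (PIP − Pplat)/V̇ = (39 − 9) / 1.1167 = 30.0/1.1167 = 26.865 cmH2O·s/L.
C = Vt/(Pplat − PEEP) = 535.0 / (9 − 2) = 535.0/7.0 = 76.429 mL/cmH2O.
τ = R × C = 26.865 × 0.07643 L/cmH2O = 2.053 s.
Fraction remaining = e^(−Te/τ) = e^(−2.40/2.053) = 0.3107.
Trapped volume = 535.0 × 0.3107 = 166.22 mL.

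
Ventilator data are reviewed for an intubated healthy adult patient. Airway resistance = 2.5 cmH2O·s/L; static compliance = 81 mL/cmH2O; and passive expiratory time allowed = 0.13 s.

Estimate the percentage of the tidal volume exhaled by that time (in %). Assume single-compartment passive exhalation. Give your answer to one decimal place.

47.4

τ = R × C = 2.5 × 81 mL/cmH2O = 2.5 × 0.081 L/cmH2O = 0.2025 s.
Passive exhalation: V(t)/V₀ = e^(−t/τ) = e^(−0.13/0.2025) = 0.5263.
Fraction exhaled = 1 − 0.5263 = 0.4737 → 47.37%.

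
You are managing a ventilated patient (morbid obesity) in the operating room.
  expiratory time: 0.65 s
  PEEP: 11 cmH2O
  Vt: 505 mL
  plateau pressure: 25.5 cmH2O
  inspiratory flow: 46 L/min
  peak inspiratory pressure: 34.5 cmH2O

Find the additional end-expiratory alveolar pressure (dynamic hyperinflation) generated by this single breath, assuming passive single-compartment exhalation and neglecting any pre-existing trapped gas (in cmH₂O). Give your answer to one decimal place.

Flow: 46 L/min ÷ 60 = 0.7667 L/s.
R = (PIP − Pplat)/V̇ = (34.5 − 25.5) / 0.7667 = 9.0/0.7667 = 11.739 cmH2O·s/L.
C = Vt/(Pplat − PEEP) = 505.0 / (25.5 − 11) = 505.0/14.5 = 34.828 mL/cmH2O.
τ = R × C = 11.739 × 0.03483 L/cmH2O = 0.4089 s.
Fraction remaining = e^(−Te/τ) = e^(−0.65/0.4089) = 0.204; trapped volume = 505.0 × 0.204 = 103.02 mL.
Additional alveolar pressure from trapping ≈ V_trapped / C = 103.02 / 34.828 = 2.958 cmH2O.

3.0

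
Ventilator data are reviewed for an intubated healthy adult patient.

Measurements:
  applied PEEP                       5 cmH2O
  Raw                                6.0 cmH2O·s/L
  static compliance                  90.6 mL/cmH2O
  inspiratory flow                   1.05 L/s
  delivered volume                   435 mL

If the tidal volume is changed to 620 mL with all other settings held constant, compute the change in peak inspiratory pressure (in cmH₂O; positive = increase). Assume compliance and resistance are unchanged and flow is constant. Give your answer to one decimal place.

2.0

PIP = Vt/C + R·V̇ + PEEP (constant-flow equation of motion).
Only the elastic term changes: ΔPIP = ΔVt / C = (620 − 435) / 90.6 = 2.042 cmH2O.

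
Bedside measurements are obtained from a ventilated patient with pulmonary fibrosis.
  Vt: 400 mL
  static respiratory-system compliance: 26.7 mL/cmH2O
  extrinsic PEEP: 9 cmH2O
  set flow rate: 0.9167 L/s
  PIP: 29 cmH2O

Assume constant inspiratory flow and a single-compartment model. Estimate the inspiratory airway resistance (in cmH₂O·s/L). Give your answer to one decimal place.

Equation of motion (constant flow): PIP = Vt/C + R·V̇ + PEEP.
R·V̇ = PIP − Vt/C − PEEP = 29 − 400/26.7 − 9 = 29 − 14.981 − 9 = 5.019 cmH2O.
R = 5.019 / 0.9167 = 5.475 cmH2O·s/L.

5.5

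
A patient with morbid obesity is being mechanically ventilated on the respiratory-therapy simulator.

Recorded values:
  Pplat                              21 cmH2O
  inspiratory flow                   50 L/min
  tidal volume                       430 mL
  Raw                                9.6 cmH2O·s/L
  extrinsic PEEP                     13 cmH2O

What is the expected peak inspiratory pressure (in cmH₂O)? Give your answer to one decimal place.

29.0

Flow: 50 L/min ÷ 60 = 0.8333 L/s.
PIP = Pplat + Raw × flow = 21 + 9.6 × 0.8333 = 21 + 8.0 = 29.0 cmH2O.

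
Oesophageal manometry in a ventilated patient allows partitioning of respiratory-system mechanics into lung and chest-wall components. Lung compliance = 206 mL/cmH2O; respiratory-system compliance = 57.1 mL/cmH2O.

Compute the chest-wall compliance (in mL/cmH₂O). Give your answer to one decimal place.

1/Ccw = 1/Crs − 1/CL.
1/Ccw = 1/57.1 − 1/206 = 0.01266.
Ccw = 78.989 mL/cmH2O.

79.0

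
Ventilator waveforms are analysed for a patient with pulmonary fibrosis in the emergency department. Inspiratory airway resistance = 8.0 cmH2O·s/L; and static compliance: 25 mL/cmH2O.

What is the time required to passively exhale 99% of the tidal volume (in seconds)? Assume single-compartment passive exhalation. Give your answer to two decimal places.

τ = R × C = 8.0 × 25 mL/cmH2O = 8.0 × 0.025 L/cmH2O = 0.2 s.
Exhaled fraction f = 1 − e^(−t/τ) → t = −τ·ln(1 − f) = −0.2·ln(0.01) = 0.921 s.

0.92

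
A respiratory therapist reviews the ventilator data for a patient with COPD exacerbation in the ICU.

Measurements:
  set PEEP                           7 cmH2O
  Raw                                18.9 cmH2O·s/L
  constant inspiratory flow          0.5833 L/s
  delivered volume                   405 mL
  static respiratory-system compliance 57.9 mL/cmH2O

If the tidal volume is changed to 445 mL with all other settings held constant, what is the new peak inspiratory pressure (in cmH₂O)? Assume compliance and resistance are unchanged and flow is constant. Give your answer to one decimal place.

PIP = Vt/C + R·V̇ + PEEP (constant-flow equation of motion).
Only the elastic term changes: ΔPIP = ΔVt / C = (445 − 405) / 57.9 = 0.6908 cmH2O.
Original PIP = 405/57.9 + 18.9×0.5833 + 7 = 25.019 cmH2O; new PIP = 25.019 + (0.6908) = 25.71 cmH2O.

25.7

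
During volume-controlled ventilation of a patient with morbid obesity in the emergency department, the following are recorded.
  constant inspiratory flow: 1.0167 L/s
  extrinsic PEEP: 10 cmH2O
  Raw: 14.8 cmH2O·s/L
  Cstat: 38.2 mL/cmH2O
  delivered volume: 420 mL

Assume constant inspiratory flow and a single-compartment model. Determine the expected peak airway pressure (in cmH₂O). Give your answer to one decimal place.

36.0

Equation of motion (constant flow): PIP = Vt/C + R·V̇ + PEEP.
PIP = 420/38.2 + 14.8×1.0167 + 10 = 10.995 + 15.047 + 10 = 36.042 cmH2O.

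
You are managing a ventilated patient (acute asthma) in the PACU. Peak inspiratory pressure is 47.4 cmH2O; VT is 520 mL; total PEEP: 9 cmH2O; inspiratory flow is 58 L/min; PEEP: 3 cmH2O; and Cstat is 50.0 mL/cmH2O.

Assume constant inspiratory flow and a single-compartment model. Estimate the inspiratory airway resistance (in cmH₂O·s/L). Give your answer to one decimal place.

Flow: 58 L/min ÷ 60 = 0.9667 L/s.
Total PEEP = 9 cmH2O (set 3 + intrinsic 6); this is the baseline alveolar pressure.
Equation of motion (constant flow): PIP = Vt/C + R·V̇ + PEEP.
R·V̇ = PIP − Vt/C − PEEP = 47.4 − 520/50.0 − 9 = 47.4 − 10.4 − 9 = 28.0 cmH2O.
R = 28.0 / 0.9667 = 28.965 cmH2O·s/L.

29.0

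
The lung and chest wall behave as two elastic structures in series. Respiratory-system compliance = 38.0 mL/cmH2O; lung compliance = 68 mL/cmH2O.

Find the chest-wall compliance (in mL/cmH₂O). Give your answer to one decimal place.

1/Ccw = 1/Crs − 1/CL.
1/Ccw = 1/38.0 − 1/68 = 0.01161.
Ccw = 86.133 mL/cmH2O.

86.1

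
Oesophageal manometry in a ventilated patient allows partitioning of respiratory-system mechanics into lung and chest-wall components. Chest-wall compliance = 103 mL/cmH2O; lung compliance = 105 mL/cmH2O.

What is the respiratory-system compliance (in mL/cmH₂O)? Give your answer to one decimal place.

Lung and chest wall are elastances in series: 1/Crs = 1/CL + 1/Ccw.
1/Crs = 1/105 + 1/103 = 0.01923.
Crs = 52.002 mL/cmH2O.

52.0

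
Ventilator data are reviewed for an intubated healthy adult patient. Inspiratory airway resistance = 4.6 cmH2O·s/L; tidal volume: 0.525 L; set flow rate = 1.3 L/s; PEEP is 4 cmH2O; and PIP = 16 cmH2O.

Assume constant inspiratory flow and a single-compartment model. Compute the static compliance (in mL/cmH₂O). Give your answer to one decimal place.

Equation of motion (constant flow): PIP = Vt/C + R·V̇ + PEEP.
Vt/C = PIP − R·V̇ − PEEP = 16 − 4.6×1.3 − 4 = 16 − 5.98 − 4 = 6.02 cmH2O.
C = Vt / 6.02 = 525 / 6.02 = 87.209 mL/cmH2O.

87.2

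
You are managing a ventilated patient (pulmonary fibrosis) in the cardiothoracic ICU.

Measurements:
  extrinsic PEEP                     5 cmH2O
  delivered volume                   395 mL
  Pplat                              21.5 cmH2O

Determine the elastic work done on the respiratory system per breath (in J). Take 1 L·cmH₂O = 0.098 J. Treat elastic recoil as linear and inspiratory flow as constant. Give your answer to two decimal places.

0.32

Elastic work ≈ ½ × (Pplat − PEEP) × Vt = 0.5 × (21.5 − 5) × 0.395 L = 0.5 × 16.5 × 0.395 = 3.259 L·cmH2O.
× 0.098 J/(L·cmH2O) → 0.3194 J.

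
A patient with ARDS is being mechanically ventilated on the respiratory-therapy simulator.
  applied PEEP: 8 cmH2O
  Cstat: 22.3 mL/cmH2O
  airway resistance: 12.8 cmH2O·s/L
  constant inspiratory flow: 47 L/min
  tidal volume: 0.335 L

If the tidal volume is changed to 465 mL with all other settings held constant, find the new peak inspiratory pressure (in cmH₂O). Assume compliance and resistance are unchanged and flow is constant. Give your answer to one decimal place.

38.9

Flow: 47 L/min ÷ 60 = 0.7833 L/s.
PIP = Vt/C + R·V̇ + PEEP (constant-flow equation of motion).
Only the elastic term changes: ΔPIP = ΔVt / C = (465 − 335) / 22.3 = 5.83 cmH2O.
Original PIP = 335/22.3 + 12.8×0.7833 + 8 = 33.049 cmH2O; new PIP = 33.049 + (5.83) = 38.879 cmH2O.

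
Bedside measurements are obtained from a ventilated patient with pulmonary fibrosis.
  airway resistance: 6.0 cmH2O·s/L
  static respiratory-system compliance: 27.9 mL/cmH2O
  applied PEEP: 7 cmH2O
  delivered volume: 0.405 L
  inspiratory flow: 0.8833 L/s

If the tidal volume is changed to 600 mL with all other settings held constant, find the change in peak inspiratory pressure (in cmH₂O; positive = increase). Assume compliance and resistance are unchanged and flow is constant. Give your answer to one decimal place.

7.0

PIP = Vt/C + R·V̇ + PEEP (constant-flow equation of motion).
Only the elastic term changes: ΔPIP = ΔVt / C = (600 − 405) / 27.9 = 6.989 cmH2O.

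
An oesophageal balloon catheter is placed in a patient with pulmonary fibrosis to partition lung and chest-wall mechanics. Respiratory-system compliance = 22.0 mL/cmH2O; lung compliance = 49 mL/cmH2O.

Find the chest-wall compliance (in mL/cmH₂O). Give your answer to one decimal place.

39.9

1/Ccw = 1/Crs − 1/CL.
1/Ccw = 1/22.0 − 1/49 = 0.02505.
Ccw = 39.92 mL/cmH2O.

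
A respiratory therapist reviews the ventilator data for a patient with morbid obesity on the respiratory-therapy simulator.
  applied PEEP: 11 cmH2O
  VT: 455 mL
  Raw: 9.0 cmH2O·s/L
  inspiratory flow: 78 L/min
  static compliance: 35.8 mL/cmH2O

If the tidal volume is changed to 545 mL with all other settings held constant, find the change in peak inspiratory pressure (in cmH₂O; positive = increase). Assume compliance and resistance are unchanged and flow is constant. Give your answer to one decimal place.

PIP = Vt/C + R·V̇ + PEEP (constant-flow equation of motion).
Only the elastic term changes: ΔPIP = ΔVt / C = (545 − 455) / 35.8 = 2.514 cmH2O.

2.5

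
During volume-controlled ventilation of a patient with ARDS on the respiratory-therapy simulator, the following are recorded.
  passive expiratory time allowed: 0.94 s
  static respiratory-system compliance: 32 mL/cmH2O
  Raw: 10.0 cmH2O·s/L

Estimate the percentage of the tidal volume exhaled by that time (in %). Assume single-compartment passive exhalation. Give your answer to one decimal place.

τ = R × C = 10.0 × 32 mL/cmH2O = 10.0 × 0.032 L/cmH2O = 0.32 s.
Passive exhalation: V(t)/V₀ = e^(−t/τ) = e^(−0.94/0.32) = 0.053.
Fraction exhaled = 1 − 0.053 = 0.947 → 94.7%.

94.7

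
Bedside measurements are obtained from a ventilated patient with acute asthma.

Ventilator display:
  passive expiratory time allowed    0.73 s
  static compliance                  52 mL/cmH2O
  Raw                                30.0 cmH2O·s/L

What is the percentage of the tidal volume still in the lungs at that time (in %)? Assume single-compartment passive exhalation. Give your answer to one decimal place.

τ = R × C = 30.0 × 52 mL/cmH2O = 30.0 × 0.052 L/cmH2O = 1.56 s.
Passive exhalation: V(t)/V₀ = e^(−t/τ) = e^(−0.73/1.56) = 0.6263.
Fraction remaining = 0.6263 → 62.63%.

62.6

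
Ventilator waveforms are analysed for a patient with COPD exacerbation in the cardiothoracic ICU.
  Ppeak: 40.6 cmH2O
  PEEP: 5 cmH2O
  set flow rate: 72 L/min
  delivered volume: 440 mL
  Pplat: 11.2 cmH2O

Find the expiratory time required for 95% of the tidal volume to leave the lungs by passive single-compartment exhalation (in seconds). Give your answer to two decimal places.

5.21

Flow: 72 L/min ÷ 60 = 1.2 L/s.
R = (PIP − Pplat)/V̇ = (40.6 − 11.2) / 1.2 = 29.4/1.2 = 24.5 cmH2O·s/L.
C = Vt/(Pplat − PEEP) = 440.0 / (11.2 − 5) = 440.0/6.2 = 70.968 mL/cmH2O.
τ = R × C = 24.5 × 0.07097 L/cmH2O = 1.739 s.
t = −τ·ln(1 − 0.95) = −1.739·ln(0.05) = 5.21 s.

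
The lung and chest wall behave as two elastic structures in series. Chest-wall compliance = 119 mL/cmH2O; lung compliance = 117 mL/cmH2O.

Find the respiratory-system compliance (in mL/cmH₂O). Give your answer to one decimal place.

59.0

Lung and chest wall are elastances in series: 1/Crs = 1/CL + 1/Ccw.
1/Crs = 1/117 + 1/119 = 0.01695.
Crs = 58.997 mL/cmH2O.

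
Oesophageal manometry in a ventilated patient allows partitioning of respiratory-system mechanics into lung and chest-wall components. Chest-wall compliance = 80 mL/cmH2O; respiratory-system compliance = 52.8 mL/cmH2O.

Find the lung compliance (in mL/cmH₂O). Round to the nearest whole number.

155

1/CL = 1/Crs − 1/Ccw.
1/CL = 1/52.8 − 1/80 = 0.006439.
CL = 155.3 mL/cmH2O.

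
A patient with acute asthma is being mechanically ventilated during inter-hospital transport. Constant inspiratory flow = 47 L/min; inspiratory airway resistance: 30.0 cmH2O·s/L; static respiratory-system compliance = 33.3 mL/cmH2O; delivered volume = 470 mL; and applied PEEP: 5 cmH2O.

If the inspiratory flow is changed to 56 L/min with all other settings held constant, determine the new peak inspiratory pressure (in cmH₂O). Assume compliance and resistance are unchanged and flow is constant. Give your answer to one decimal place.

47.1

Flow: 47 L/min ÷ 60 = 0.7833 L/s.
New flow: 56 L/min ÷ 60 = 0.9333 L/s.
PIP = Vt/C + R·V̇ + PEEP (constant-flow equation of motion).
Only the resistive term changes: ΔPIP = R × ΔV̇ = 30.0 × (0.9333 − 0.7833) = 30.0 × 0.15 = 4.5 cmH2O.
Original PIP = 470/33.3 + 30.0×0.7833 + 5 = 42.613 cmH2O; new PIP = 42.613 + (4.5) = 47.113 cmH2O.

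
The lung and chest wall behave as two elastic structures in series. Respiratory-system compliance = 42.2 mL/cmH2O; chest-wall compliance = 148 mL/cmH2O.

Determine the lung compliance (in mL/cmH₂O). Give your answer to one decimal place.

1/CL = 1/Crs − 1/Ccw.
1/CL = 1/42.2 − 1/148 = 0.01694.
CL = 59.032 mL/cmH2O.

59.0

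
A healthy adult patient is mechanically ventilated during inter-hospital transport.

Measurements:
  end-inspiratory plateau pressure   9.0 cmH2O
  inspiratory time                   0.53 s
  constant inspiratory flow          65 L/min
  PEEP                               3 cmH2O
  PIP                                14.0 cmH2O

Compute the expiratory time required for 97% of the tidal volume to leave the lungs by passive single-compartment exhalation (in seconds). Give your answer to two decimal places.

Flow: 65 L/min ÷ 60 = 1.0833 L/s.
Vt = flow × Ti = 1.0833 L/s × 0.53 s × 1000 mL/L = 574.15 mL.
R = (PIP − Pplat)/V̇ = (14.0 − 9.0) / 1.0833 = 5.0/1.0833 = 4.616 cmH2O·s/L.
C = Vt/(Pplat − PEEP) = 574.15 / (9.0 − 3) = 574.15/6.0 = 95.692 mL/cmH2O.
τ = R × C = 4.616 × 0.09569 L/cmH2O = 0.4417 s.
t = −τ·ln(1 − 0.97) = −0.4417·ln(0.03) = 1.549 s.

1.55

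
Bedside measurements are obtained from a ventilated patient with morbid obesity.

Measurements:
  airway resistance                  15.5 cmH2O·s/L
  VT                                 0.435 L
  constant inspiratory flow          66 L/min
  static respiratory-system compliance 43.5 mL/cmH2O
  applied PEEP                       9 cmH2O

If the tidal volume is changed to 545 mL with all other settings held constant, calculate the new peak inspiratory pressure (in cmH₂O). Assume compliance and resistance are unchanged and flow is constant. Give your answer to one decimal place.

Flow: 66 L/min ÷ 60 = 1.1 L/s.
PIP = Vt/C + R·V̇ + PEEP (constant-flow equation of motion).
Only the elastic term changes: ΔPIP = ΔVt / C = (545 − 435) / 43.5 = 2.529 cmH2O.
Original PIP = 435/43.5 + 15.5×1.1 + 9 = 36.05 cmH2O; new PIP = 36.05 + (2.529) = 38.579 cmH2O.

38.6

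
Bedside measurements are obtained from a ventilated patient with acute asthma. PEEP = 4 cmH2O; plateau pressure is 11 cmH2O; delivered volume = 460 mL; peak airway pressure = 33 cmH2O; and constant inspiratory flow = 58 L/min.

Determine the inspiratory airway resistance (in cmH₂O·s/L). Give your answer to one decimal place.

Flow: 58 L/min ÷ 60 = 0.9667 L/s.
Raw = (PIP − Pplat) / flow = (33 − 11) / 0.9667 = 22.0 / 0.9667 = 22.758 cmH2O·s/L.

22.8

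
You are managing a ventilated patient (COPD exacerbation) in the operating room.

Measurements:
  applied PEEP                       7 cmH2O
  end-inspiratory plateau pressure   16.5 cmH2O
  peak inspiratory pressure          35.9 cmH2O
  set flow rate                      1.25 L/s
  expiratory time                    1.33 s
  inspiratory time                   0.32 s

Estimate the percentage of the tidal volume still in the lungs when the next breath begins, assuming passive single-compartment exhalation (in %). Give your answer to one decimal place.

13.1

Vt = flow × Ti = 1.25 L/s × 0.32 s × 1000 mL/L = 400.0 mL.
R = (PIP − Pplat)/V̇ = (35.9 − 16.5) / 1.25 = 19.4/1.25 = 15.52 cmH2O·s/L.
C = Vt/(Pplat − PEEP) = 400.0 / (16.5 − 7) = 400.0/9.5 = 42.105 mL/cmH2O.
τ = R × C = 15.52 × 0.04211 L/cmH2O = 0.6535 s.
Fraction remaining at end-expiration = e^(−Te/τ) = e^(−1.33/0.6535) = 0.1307 → 13.07%.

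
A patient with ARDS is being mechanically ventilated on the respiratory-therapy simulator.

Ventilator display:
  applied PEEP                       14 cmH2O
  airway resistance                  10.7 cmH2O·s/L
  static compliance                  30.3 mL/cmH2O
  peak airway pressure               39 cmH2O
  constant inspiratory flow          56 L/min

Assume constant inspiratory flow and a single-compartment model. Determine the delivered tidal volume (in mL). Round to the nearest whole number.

Flow: 56 L/min ÷ 60 = 0.9333 L/s.
Equation of motion (constant flow): PIP = Vt/C + R·V̇ + PEEP.
Vt/C = PIP − R·V̇ − PEEP = 39 − 9.986 − 14 = 15.014 cmH2O.
Vt = C × 15.014 = 30.3 × 15.014 = 454.92 mL.

455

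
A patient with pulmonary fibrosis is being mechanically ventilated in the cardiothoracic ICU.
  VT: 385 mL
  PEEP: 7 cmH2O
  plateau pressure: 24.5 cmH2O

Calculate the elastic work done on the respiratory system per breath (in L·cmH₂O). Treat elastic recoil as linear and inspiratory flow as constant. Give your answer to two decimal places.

3.37

Elastic work ≈ ½ × (Pplat − PEEP) × Vt = 0.5 × (24.5 − 7) × 0.385 L = 0.5 × 17.5 × 0.385 = 3.369 L·cmH2O.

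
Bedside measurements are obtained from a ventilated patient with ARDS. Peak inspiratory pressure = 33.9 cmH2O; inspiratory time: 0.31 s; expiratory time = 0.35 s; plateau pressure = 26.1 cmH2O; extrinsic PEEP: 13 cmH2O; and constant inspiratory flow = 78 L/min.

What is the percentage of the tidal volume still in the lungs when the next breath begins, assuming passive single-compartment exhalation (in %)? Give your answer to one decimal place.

15.0

Flow: 78 L/min ÷ 60 = 1.3 L/s.
Vt = flow × Ti = 1.3 L/s × 0.31 s × 1000 mL/L = 403.0 mL.
R = (PIP − Pplat)/V̇ = (33.9 − 26.1) / 1.3 = 7.8/1.3 = 6.0 cmH2O·s/L.
C = Vt/(Pplat − PEEP) = 403.0 / (26.1 − 13) = 403.0/13.1 = 30.763 mL/cmH2O.
τ = R × C = 6.0 × 0.03076 L/cmH2O = 0.1846 s.
Fraction remaining at end-expiration = e^(−Te/τ) = e^(−0.35/0.1846) = 0.1502 → 15.02%.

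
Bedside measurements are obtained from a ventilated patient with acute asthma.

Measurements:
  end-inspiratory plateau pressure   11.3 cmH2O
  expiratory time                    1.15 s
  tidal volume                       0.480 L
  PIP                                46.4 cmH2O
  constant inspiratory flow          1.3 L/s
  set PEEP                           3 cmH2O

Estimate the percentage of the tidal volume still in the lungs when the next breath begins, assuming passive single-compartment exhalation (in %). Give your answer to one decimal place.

R = (PIP − Pplat)/V̇ = (46.4 − 11.3) / 1.3 = 35.1/1.3 = 27.0 cmH2O·s/L.
C = Vt/(Pplat − PEEP) = 480.0 / (11.3 − 3) = 480.0/8.3 = 57.831 mL/cmH2O.
τ = R × C = 27.0 × 0.05783 L/cmH2O = 1.561 s.
Fraction remaining at end-expiration = e^(−Te/τ) = e^(−1.15/1.561) = 0.4787 → 47.87%.

47.9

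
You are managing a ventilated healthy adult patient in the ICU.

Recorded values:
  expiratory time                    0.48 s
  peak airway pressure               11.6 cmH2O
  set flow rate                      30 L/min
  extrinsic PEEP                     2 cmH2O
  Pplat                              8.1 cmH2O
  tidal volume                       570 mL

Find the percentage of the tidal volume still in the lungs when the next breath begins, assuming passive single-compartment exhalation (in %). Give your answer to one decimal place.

Flow: 30 L/min ÷ 60 = 0.5 L/s.
R = (PIP − Pplat)/V̇ = (11.6 − 8.1) / 0.5 = 3.5/0.5 = 7.0 cmH2O·s/L.
C = Vt/(Pplat − PEEP) = 570.0 / (8.1 − 2) = 570.0/6.1 = 93.443 mL/cmH2O.
τ = R × C = 7.0 × 0.09344 L/cmH2O = 0.6541 s.
Fraction remaining at end-expiration = e^(−Te/τ) = e^(−0.48/0.6541) = 0.4801 → 48.01%.

48.0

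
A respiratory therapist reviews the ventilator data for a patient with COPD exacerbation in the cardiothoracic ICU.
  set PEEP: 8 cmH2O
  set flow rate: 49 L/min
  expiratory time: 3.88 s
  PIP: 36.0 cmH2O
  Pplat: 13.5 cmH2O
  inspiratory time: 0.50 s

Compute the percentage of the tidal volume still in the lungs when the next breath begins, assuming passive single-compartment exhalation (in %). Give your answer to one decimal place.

15.0

Flow: 49 L/min ÷ 60 = 0.8167 L/s.
Vt = flow × Ti = 0.8167 L/s × 0.50 s × 1000 mL/L = 408.35 mL.
R = (PIP − Pplat)/V̇ = (36.0 − 13.5) / 0.8167 = 22.5/0.8167 = 27.55 cmH2O·s/L.
C = Vt/(Pplat − PEEP) = 408.35 / (13.5 − 8) = 408.35/5.5 = 74.245 mL/cmH2O.
τ = R × C = 27.55 × 0.07425 L/cmH2O = 2.046 s.
Fraction remaining at end-expiration = e^(−Te/τ) = e^(−3.88/2.046) = 0.1501 → 15.01%.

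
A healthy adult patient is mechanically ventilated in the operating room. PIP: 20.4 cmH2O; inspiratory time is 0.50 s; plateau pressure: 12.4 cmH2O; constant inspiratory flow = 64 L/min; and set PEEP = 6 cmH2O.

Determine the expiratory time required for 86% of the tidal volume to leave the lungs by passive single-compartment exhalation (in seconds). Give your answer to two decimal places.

Flow: 64 L/min ÷ 60 = 1.0667 L/s.
Vt = flow × Ti = 1.0667 L/s × 0.50 s × 1000 mL/L = 533.35 mL.
R = (PIP − Pplat)/V̇ = (20.4 − 12.4) / 1.0667 = 8.0/1.0667 = 7.5 cmH2O·s/L.
C = Vt/(Pplat − PEEP) = 533.35 / (12.4 − 6) = 533.35/6.4 = 83.336 mL/cmH2O.
τ = R × C = 7.5 × 0.08334 L/cmH2O = 0.6251 s.
t = −τ·ln(1 − 0.86) = −0.6251·ln(0.14) = 1.229 s.

1.23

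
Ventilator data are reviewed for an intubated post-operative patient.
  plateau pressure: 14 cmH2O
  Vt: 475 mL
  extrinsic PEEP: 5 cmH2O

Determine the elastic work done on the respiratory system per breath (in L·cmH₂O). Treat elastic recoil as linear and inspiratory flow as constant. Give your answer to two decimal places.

Elastic work ≈ ½ × (Pplat − PEEP) × Vt = 0.5 × (14 − 5) × 0.475 L = 0.5 × 9.0 × 0.475 = 2.138 L·cmH2O.

2.14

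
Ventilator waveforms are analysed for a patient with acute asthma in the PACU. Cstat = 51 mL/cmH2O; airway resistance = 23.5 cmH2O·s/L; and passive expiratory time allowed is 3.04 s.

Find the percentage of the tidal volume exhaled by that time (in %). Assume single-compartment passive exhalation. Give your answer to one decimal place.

92.1

τ = R × C = 23.5 × 51 mL/cmH2O = 23.5 × 0.051 L/cmH2O = 1.199 s.
Passive exhalation: V(t)/V₀ = e^(−t/τ) = e^(−3.04/1.199) = 0.07923.
Fraction exhaled = 1 − 0.07923 = 0.9208 → 92.08%.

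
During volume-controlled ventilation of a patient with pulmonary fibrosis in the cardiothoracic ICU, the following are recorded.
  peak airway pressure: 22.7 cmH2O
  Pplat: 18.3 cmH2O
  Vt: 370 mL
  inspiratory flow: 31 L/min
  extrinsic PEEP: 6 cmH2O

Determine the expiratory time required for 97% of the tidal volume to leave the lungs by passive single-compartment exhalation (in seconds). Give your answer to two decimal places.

0.90

Flow: 31 L/min ÷ 60 = 0.5167 L/s.
R = (PIP − Pplat)/V̇ = (22.7 − 18.3) / 0.5167 = 4.4/0.5167 = 8.516 cmH2O·s/L.
C = Vt/(Pplat − PEEP) = 370.0 / (18.3 − 6) = 370.0/12.3 = 30.081 mL/cmH2O.
τ = R × C = 8.516 × 0.03008 L/cmH2O = 0.2562 s.
t = −τ·ln(1 − 0.97) = −0.2562·ln(0.03) = 0.8984 s.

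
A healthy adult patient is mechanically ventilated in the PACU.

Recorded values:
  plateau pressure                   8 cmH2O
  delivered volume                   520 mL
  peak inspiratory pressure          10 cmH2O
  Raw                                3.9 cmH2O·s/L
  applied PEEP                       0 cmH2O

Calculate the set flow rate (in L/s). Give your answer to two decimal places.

flow = (PIP − Pplat) / Raw = 2.0 / 3.9 = 0.5128 L/s.

0.51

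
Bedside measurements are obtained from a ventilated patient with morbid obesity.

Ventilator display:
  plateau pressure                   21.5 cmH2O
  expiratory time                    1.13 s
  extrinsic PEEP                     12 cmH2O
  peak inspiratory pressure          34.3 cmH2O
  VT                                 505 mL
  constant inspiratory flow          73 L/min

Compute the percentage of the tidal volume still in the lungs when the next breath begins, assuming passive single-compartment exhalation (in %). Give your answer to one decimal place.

Flow: 73 L/min ÷ 60 = 1.2167 L/s.
R = (PIP − Pplat)/V̇ = (34.3 − 21.5) / 1.2167 = 12.8/1.2167 = 10.52 cmH2O·s/L.
C = Vt/(Pplat − PEEP) = 505.0 / (21.5 − 12) = 505.0/9.5 = 53.158 mL/cmH2O.
τ = R × C = 10.52 × 0.05316 L/cmH2O = 0.5592 s.
Fraction remaining at end-expiration = e^(−Te/τ) = e^(−1.13/0.5592) = 0.1326 → 13.26%.

13.3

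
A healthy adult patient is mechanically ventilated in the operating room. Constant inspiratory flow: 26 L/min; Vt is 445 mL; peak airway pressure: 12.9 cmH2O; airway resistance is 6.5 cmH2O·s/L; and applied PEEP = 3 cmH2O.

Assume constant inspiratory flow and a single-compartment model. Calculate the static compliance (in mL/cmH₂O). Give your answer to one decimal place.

62.8

Flow: 26 L/min ÷ 60 = 0.4333 L/s.
Equation of motion (constant flow): PIP = Vt/C + R·V̇ + PEEP.
Vt/C = PIP − R·V̇ − PEEP = 12.9 − 6.5×0.4333 − 3 = 12.9 − 2.816 − 3 = 7.084 cmH2O.
C = Vt / 7.084 = 445 / 7.084 = 62.818 mL/cmH2O.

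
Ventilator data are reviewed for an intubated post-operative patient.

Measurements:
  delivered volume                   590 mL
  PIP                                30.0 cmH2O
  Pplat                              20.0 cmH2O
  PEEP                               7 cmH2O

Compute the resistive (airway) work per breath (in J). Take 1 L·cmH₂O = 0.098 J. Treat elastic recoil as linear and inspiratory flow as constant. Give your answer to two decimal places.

With constant inspiratory flow the resistive pressure is constant at PIP − Pplat = 30.0 − 20.0 = 10.0 cmH2O, so resistive work = 10.0 × 0.590 = 5.9 L·cmH2O.
× 0.098 J/(L·cmH2O) → 0.5782 J.

0.58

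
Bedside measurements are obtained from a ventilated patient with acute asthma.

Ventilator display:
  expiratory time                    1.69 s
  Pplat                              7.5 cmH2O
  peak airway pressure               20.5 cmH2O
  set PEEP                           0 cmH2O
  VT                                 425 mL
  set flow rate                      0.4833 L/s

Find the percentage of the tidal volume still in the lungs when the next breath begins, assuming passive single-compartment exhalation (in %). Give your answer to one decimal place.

R = (PIP − Pplat)/V̇ = (20.5 − 7.5) / 0.4833 = 13.0/0.4833 = 26.898 cmH2O·s/L.
C = Vt/(Pplat − PEEP) = 425.0 / (7.5 − 0) = 425.0/7.5 = 56.667 mL/cmH2O.
τ = R × C = 26.898 × 0.05667 L/cmH2O = 1.524 s.
Fraction remaining at end-expiration = e^(−Te/τ) = e^(−1.69/1.524) = 0.3299 → 32.99%.

33.0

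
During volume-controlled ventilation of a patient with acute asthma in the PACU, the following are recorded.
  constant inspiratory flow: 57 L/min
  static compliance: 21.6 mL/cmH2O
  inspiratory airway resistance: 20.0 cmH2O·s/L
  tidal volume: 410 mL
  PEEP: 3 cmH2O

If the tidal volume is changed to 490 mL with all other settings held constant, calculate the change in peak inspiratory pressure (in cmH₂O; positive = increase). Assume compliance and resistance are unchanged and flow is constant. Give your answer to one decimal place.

3.7

PIP = Vt/C + R·V̇ + PEEP (constant-flow equation of motion).
Only the elastic term changes: ΔPIP = ΔVt / C = (490 − 410) / 21.6 = 3.704 cmH2O.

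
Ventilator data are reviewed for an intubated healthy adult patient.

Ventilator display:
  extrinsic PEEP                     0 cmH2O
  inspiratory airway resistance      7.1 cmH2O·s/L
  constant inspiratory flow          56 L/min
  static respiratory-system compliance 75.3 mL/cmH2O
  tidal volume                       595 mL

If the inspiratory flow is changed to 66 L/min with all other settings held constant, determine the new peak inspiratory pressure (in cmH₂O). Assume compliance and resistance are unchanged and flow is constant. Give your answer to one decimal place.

15.7

Flow: 56 L/min ÷ 60 = 0.9333 L/s.
New flow: 66 L/min ÷ 60 = 1.1 L/s.
PIP = Vt/C + R·V̇ + PEEP (constant-flow equation of motion).
Only the resistive term changes: ΔPIP = R × ΔV̇ = 7.1 × (1.1 − 0.9333) = 7.1 × 0.1667 = 1.184 cmH2O.
Original PIP = 595/75.3 + 7.1×0.9333 + 0 = 14.528 cmH2O; new PIP = 14.528 + (1.184) = 15.712 cmH2O.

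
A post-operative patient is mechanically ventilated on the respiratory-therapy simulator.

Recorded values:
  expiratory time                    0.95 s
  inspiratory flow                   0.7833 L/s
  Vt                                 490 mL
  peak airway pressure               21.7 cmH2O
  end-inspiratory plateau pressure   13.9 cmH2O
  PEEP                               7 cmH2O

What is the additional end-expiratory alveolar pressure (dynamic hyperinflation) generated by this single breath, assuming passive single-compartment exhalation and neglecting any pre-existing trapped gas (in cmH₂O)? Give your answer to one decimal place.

R = (PIP − Pplat)/V̇ = (21.7 − 13.9) / 0.7833 = 7.8/0.7833 = 9.958 cmH2O·s/L.
C = Vt/(Pplat − PEEP) = 490.0 / (13.9 − 7) = 490.0/6.9 = 71.014 mL/cmH2O.
τ = R × C = 9.958 × 0.07101 L/cmH2O = 0.7071 s.
Fraction remaining = e^(−Te/τ) = e^(−0.95/0.7071) = 0.2609; trapped volume = 490.0 × 0.2609 = 127.84 mL.
Additional alveolar pressure from trapping ≈ V_trapped / C = 127.84 / 71.014 = 1.8 cmH2O.

1.8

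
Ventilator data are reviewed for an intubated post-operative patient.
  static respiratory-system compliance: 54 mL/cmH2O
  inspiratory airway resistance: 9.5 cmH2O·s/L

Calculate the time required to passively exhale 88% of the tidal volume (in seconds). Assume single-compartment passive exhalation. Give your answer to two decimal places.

τ = R × C = 9.5 × 54 mL/cmH2O = 9.5 × 0.054 L/cmH2O = 0.513 s.
Exhaled fraction f = 1 − e^(−t/τ) → t = −τ·ln(1 − f) = −0.513·ln(0.12) = 1.088 s.

1.09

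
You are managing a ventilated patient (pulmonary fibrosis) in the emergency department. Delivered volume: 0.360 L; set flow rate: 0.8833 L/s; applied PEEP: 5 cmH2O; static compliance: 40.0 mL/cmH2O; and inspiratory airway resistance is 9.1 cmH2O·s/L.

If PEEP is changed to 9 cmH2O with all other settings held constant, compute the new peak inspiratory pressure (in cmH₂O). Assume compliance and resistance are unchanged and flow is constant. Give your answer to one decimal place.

26.0

PIP = Vt/C + R·V̇ + PEEP (constant-flow equation of motion).
Only the baseline term changes: ΔPIP = ΔPEEP = 9 − 5 = 4.0 cmH2O.
Original PIP = 360/40.0 + 9.1×0.8833 + 5 = 22.038 cmH2O; new PIP = 22.038 + (4.0) = 26.038 cmH2O.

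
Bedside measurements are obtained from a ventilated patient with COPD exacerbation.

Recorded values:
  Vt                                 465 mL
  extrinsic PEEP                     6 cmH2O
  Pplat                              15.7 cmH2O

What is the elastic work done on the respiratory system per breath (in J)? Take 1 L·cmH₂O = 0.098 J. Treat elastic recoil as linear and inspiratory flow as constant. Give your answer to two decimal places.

0.22

Elastic work ≈ ½ × (Pplat − PEEP) × Vt = 0.5 × (15.7 − 6) × 0.465 L = 0.5 × 9.7 × 0.465 = 2.255 L·cmH2O.
× 0.098 J/(L·cmH2O) → 0.221 J.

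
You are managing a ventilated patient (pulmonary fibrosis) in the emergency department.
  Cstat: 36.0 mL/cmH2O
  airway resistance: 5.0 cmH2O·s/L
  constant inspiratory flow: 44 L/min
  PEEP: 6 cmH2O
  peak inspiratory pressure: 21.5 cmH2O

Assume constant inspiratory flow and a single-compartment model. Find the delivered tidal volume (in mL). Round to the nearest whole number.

426

Flow: 44 L/min ÷ 60 = 0.7333 L/s.
Equation of motion (constant flow): PIP = Vt/C + R·V̇ + PEEP.
Vt/C = PIP − R·V̇ − PEEP = 21.5 − 3.667 − 6 = 11.833 cmH2O.
Vt = C × 11.833 = 36.0 × 11.833 = 425.99 mL.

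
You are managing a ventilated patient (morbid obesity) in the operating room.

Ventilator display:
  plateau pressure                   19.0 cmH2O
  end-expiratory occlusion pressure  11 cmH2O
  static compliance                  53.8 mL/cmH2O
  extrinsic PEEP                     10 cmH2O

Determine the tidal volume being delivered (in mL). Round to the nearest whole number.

End-expiratory occlusion gives total PEEP = 11 cmH2O (intrinsic PEEP = 11 − 10 = 1). Use total PEEP for the elastic gradient.
Vt = Cstat × (Pplat − PEEPtotal) = 53.8 × (19.0 − 11) = 53.8 × 8.0 = 430.4 mL.

430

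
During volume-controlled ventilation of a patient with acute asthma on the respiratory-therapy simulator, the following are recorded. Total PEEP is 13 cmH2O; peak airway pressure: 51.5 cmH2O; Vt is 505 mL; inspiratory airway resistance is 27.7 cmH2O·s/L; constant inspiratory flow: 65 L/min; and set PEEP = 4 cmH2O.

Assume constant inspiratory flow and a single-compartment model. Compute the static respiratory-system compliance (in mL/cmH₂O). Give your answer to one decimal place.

59.5

Flow: 65 L/min ÷ 60 = 1.0833 L/s.
Total PEEP = 13 cmH2O (set 4 + intrinsic 9); this is the baseline alveolar pressure.
Equation of motion (constant flow): PIP = Vt/C + R·V̇ + PEEP.
Vt/C = PIP − R·V̇ − PEEP = 51.5 − 27.7×1.0833 − 13 = 51.5 − 30.007 − 13 = 8.493 cmH2O.
C = Vt / 8.493 = 505 / 8.493 = 59.461 mL/cmH2O.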